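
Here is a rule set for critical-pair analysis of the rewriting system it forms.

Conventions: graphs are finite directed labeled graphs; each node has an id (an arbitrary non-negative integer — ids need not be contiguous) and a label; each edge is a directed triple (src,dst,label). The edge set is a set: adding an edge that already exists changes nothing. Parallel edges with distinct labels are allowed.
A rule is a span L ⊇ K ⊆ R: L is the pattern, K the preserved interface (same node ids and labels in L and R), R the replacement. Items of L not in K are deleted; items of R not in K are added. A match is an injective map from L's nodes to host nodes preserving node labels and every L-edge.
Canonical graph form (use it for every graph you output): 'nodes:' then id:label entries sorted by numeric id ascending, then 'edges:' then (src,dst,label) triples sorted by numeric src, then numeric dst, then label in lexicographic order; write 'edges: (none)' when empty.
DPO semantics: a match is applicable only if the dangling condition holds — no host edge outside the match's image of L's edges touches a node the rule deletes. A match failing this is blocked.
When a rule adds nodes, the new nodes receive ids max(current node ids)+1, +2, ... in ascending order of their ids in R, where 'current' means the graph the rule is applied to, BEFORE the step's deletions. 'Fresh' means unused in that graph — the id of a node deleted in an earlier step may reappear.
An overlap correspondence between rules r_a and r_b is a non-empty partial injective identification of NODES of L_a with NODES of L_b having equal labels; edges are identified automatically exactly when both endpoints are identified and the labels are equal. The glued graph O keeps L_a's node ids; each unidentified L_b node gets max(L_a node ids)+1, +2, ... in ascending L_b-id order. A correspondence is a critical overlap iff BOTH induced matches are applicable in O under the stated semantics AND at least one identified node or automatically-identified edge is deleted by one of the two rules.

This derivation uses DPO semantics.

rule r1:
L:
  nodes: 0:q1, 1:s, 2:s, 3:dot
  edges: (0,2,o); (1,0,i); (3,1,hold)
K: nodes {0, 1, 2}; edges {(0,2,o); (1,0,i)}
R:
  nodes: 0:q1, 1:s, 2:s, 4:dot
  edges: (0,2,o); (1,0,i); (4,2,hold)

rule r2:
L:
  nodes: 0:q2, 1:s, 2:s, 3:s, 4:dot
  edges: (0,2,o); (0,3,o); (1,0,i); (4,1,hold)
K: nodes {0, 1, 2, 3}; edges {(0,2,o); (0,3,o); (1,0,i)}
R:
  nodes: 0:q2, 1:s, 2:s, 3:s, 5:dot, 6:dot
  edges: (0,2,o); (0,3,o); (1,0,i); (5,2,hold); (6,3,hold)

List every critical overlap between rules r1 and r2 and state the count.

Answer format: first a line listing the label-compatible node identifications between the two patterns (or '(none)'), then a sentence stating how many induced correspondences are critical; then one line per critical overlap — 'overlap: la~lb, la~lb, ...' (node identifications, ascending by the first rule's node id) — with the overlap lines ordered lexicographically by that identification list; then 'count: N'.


label-compatible node identifications between L(r1) and L(r2): 1~1, 1~2, 1~3, 2~1, 2~2, 2~3, 3~4
3 of the induced correspondences are critical overlaps of r1 and r2.
overlap: 1~1, 2~2, 3~4
overlap: 1~1, 2~3, 3~4
overlap: 1~1, 3~4
count: 3


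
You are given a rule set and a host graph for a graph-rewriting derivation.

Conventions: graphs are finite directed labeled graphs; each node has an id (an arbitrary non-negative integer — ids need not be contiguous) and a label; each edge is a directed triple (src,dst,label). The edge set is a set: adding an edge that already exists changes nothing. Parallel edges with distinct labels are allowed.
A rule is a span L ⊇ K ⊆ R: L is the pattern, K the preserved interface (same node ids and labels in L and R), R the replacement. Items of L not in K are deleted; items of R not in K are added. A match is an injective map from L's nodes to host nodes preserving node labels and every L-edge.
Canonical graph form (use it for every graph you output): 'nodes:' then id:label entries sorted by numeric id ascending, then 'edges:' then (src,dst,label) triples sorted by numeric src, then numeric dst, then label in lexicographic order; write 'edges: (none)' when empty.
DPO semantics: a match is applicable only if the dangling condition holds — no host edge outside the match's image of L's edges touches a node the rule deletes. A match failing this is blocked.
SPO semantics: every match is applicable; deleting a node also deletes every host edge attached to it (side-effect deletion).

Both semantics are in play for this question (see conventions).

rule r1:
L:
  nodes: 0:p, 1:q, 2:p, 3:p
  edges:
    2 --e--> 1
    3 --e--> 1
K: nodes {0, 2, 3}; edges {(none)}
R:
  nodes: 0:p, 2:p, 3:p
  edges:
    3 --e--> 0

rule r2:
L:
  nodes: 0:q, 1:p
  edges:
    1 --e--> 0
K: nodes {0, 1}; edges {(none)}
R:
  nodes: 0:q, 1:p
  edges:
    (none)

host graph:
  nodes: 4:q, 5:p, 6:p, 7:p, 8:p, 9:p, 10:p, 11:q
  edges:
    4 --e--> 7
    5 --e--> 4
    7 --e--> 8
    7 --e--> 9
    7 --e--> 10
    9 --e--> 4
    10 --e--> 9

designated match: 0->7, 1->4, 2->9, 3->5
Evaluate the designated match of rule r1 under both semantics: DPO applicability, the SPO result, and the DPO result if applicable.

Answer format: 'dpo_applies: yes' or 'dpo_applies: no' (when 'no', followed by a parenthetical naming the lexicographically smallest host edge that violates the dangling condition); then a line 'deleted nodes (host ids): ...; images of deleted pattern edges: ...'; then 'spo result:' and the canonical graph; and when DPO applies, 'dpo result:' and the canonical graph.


dpo_applies: no
(the rule deletes node 4, which keeps host edge (4,7,e) outside the match image — the dangling condition fails, DPO blocks; SPO proceeds and side-deletes such edges)
deleted nodes (host ids): 4; images of deleted pattern edges: (5,4,e); (9,4,e)
spo result:
nodes: 5:p, 6:p, 7:p, 8:p, 9:p, 10:p, 11:q
edges: (5,7,e); (7,8,e); (7,9,e); (7,10,e); (10,9,e)


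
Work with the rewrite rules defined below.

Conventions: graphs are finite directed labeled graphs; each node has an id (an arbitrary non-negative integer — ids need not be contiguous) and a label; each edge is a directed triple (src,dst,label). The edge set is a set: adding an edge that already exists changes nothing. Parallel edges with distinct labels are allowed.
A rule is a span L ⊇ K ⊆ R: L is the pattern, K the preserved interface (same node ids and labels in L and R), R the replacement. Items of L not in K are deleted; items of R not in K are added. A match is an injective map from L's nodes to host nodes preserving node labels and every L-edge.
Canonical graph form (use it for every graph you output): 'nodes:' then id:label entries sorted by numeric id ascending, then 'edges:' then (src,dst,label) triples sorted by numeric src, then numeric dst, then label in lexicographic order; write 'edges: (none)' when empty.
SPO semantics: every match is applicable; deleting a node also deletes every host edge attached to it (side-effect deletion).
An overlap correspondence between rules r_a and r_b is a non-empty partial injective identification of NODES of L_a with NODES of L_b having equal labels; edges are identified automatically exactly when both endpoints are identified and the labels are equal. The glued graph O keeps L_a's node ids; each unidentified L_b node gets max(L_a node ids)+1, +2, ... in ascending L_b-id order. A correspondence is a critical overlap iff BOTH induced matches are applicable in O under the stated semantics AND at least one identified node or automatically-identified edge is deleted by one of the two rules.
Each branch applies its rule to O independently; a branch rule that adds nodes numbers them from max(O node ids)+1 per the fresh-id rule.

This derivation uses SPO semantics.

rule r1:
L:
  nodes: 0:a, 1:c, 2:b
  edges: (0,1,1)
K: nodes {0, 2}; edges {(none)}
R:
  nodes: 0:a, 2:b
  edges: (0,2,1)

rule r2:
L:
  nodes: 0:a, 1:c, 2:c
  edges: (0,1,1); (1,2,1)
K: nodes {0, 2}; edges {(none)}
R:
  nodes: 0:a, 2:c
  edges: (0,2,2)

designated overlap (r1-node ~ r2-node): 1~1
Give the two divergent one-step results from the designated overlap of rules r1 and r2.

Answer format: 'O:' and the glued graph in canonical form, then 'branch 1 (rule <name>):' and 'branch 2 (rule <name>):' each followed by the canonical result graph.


O:
nodes: 0:a, 1:c, 2:b, 3:a, 4:c
edges: (0,1,1); (1,4,1); (3,1,1)
branch 1 (rule r1):
nodes: 0:a, 2:b, 3:a, 4:c
edges: (0,2,1)
branch 2 (rule r2):
nodes: 0:a, 2:b, 3:a, 4:c
edges: (3,4,2)


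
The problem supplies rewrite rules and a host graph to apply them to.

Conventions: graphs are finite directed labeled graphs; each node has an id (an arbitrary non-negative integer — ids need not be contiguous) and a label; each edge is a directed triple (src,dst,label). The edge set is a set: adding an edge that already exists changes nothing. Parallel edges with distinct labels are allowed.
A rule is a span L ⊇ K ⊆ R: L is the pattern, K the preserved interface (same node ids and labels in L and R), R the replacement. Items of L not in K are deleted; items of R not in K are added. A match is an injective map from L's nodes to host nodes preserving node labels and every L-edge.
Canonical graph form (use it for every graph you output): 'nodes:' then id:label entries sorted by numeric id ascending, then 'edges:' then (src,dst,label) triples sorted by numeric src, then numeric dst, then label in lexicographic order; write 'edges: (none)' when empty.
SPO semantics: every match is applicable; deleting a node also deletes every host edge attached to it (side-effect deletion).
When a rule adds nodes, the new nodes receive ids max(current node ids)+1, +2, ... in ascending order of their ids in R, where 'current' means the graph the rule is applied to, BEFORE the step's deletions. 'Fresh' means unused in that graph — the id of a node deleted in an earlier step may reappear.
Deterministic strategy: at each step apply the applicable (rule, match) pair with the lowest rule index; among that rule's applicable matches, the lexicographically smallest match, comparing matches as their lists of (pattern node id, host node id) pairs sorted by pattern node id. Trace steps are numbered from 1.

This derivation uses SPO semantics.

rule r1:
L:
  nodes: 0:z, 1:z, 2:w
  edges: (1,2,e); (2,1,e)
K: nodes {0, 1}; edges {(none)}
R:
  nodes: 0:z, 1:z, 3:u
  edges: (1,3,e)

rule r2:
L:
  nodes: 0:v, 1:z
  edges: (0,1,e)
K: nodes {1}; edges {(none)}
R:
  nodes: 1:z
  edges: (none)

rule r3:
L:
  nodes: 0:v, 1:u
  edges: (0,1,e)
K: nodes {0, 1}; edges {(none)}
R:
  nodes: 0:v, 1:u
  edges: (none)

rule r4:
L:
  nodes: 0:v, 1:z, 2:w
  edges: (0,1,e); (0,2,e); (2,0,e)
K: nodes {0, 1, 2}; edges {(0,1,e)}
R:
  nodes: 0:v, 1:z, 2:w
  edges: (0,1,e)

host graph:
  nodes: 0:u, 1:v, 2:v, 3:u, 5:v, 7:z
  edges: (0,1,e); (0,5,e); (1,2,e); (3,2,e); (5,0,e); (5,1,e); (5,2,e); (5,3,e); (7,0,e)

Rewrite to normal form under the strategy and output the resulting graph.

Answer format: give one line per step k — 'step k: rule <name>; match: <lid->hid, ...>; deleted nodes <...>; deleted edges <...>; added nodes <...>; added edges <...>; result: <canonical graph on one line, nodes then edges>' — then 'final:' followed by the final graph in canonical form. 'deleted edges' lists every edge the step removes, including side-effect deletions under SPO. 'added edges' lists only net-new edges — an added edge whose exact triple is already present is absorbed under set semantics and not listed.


step 1: rule r3; match: 0->5, 1->0; deleted nodes (none); deleted edges (5,0,e); added nodes (none); added edges (none); result: nodes: 0:u, 1:v, 2:v, 3:u, 5:v, 7:z edges: (0,1,e); (0,5,e); (1,2,e); (3,2,e); (5,1,e); (5,2,e); (5,3,e); (7,0,e)
step 2: rule r3; match: 0->5, 1->3; deleted nodes (none); deleted edges (5,3,e); added nodes (none); added edges (none); result: nodes: 0:u, 1:v, 2:v, 3:u, 5:v, 7:z edges: (0,1,e); (0,5,e); (1,2,e); (3,2,e); (5,1,e); (5,2,e); (7,0,e)
final:
nodes: 0:u, 1:v, 2:v, 3:u, 5:v, 7:z
edges: (0,1,e); (0,5,e); (1,2,e); (3,2,e); (5,1,e); (5,2,e); (7,0,e)


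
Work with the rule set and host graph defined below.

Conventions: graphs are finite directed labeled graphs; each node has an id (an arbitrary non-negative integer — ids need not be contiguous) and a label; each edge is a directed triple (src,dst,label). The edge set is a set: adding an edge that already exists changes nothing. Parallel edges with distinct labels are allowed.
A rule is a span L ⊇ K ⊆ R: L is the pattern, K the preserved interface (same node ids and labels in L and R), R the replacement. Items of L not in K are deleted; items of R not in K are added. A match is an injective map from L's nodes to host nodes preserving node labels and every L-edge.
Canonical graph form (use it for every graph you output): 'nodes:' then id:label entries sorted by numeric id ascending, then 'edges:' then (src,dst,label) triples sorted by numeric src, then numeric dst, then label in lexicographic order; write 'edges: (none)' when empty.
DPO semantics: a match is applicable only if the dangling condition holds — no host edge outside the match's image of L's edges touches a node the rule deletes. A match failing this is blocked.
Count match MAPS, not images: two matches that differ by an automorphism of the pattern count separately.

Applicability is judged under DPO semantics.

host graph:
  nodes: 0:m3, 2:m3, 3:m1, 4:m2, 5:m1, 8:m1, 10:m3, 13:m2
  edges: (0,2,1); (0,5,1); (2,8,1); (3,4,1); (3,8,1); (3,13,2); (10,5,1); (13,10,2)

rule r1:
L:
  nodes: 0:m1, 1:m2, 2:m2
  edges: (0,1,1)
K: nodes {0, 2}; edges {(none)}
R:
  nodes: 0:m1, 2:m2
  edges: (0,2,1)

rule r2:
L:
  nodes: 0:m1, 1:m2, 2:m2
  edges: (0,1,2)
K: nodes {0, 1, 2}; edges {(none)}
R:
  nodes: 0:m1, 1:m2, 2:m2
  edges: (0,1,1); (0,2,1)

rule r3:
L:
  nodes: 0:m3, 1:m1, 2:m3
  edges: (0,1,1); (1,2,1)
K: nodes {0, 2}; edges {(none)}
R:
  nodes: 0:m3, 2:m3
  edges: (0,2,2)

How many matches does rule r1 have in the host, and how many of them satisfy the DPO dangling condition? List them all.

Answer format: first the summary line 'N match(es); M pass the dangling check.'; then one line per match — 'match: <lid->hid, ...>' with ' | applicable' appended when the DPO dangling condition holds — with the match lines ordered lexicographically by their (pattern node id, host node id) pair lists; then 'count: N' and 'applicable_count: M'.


1 match(es); 1 pass the dangling check.
match: 0->3, 1->4, 2->13 | applicable
count: 1
applicable_count: 1


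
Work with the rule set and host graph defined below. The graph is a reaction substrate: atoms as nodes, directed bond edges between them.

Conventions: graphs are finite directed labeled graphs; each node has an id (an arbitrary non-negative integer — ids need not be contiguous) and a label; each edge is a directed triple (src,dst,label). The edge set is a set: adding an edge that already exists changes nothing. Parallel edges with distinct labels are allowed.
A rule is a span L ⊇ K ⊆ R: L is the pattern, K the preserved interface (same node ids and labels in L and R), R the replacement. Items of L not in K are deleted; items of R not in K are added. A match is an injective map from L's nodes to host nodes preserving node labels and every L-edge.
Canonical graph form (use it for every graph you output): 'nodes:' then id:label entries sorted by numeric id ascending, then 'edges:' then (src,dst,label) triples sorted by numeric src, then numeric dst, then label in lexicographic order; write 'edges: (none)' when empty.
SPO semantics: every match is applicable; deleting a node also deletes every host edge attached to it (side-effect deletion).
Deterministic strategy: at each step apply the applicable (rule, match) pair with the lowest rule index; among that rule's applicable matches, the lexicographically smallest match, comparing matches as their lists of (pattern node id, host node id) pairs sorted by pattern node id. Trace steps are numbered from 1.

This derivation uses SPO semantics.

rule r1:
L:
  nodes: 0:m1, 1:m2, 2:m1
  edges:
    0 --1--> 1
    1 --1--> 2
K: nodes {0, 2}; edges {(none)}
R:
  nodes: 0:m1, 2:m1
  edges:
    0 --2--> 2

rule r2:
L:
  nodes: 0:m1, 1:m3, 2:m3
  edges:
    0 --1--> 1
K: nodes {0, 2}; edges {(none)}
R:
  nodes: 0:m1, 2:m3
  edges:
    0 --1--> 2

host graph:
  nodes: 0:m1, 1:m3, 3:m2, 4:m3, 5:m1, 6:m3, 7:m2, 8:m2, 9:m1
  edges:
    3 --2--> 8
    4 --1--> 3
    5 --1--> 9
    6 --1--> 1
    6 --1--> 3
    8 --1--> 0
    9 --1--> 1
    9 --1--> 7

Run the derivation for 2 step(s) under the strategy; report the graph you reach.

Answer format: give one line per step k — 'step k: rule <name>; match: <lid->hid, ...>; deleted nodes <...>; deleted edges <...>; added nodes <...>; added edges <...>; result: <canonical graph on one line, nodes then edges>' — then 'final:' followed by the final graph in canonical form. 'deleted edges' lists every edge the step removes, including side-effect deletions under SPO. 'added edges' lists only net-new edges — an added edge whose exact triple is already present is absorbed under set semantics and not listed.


step 1: rule r2; match: 0->9, 1->1, 2->4; deleted nodes 1; deleted edges (6,1,1); (9,1,1); added nodes (none); added edges (9,4,1); result: nodes: 0:m1, 3:m2, 4:m3, 5:m1, 6:m3, 7:m2, 8:m2, 9:m1 edges: (3,8,2); (4,3,1); (5,9,1); (6,3,1); (8,0,1); (9,4,1); (9,7,1)
step 2: rule r2; match: 0->9, 1->4, 2->6; deleted nodes 4; deleted edges (4,3,1); (9,4,1); added nodes (none); added edges (9,6,1); result: nodes: 0:m1, 3:m2, 5:m1, 6:m3, 7:m2, 8:m2, 9:m1 edges: (3,8,2); (5,9,1); (6,3,1); (8,0,1); (9,6,1); (9,7,1)
final:
nodes: 0:m1, 3:m2, 5:m1, 6:m3, 7:m2, 8:m2, 9:m1
edges: (3,8,2); (5,9,1); (6,3,1); (8,0,1); (9,6,1); (9,7,1)


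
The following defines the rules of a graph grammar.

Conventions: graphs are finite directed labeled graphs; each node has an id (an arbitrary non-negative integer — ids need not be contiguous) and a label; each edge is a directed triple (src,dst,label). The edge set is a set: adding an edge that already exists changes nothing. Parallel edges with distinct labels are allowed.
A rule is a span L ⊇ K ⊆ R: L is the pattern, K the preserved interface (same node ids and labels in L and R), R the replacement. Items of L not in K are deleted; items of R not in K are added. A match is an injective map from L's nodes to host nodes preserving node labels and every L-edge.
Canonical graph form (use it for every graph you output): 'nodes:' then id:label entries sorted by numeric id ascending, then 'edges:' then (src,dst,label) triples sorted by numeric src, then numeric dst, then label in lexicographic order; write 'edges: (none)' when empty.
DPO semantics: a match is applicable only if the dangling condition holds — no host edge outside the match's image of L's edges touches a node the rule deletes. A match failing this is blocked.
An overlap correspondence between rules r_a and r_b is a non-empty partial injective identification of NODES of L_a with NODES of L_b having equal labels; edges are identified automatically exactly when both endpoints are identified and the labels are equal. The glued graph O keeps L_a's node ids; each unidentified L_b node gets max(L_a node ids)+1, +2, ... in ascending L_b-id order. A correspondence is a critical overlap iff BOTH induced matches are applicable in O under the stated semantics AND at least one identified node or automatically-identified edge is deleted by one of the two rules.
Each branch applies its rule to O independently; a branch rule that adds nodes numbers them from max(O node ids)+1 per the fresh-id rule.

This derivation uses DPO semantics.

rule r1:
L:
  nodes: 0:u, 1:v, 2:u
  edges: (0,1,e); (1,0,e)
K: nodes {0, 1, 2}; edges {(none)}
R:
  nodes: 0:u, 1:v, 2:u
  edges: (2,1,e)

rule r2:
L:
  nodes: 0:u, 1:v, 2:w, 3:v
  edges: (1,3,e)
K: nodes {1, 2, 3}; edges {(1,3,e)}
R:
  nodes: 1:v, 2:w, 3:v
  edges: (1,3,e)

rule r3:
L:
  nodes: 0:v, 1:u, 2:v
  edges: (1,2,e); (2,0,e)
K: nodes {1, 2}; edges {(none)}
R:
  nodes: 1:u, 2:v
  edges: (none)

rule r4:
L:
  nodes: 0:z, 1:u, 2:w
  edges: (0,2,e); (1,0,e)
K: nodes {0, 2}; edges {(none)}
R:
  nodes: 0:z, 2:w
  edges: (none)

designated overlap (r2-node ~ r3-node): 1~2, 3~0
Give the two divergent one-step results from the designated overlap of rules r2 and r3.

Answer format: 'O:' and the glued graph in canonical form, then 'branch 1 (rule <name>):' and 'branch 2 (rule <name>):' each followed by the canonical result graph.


O:
nodes: 0:u, 1:v, 2:w, 3:v, 4:u
edges: (1,3,e); (4,1,e)
branch 1 (rule r2):
nodes: 1:v, 2:w, 3:v, 4:u
edges: (1,3,e); (4,1,e)
branch 2 (rule r3):
nodes: 0:u, 1:v, 2:w, 4:u
edges: (none)


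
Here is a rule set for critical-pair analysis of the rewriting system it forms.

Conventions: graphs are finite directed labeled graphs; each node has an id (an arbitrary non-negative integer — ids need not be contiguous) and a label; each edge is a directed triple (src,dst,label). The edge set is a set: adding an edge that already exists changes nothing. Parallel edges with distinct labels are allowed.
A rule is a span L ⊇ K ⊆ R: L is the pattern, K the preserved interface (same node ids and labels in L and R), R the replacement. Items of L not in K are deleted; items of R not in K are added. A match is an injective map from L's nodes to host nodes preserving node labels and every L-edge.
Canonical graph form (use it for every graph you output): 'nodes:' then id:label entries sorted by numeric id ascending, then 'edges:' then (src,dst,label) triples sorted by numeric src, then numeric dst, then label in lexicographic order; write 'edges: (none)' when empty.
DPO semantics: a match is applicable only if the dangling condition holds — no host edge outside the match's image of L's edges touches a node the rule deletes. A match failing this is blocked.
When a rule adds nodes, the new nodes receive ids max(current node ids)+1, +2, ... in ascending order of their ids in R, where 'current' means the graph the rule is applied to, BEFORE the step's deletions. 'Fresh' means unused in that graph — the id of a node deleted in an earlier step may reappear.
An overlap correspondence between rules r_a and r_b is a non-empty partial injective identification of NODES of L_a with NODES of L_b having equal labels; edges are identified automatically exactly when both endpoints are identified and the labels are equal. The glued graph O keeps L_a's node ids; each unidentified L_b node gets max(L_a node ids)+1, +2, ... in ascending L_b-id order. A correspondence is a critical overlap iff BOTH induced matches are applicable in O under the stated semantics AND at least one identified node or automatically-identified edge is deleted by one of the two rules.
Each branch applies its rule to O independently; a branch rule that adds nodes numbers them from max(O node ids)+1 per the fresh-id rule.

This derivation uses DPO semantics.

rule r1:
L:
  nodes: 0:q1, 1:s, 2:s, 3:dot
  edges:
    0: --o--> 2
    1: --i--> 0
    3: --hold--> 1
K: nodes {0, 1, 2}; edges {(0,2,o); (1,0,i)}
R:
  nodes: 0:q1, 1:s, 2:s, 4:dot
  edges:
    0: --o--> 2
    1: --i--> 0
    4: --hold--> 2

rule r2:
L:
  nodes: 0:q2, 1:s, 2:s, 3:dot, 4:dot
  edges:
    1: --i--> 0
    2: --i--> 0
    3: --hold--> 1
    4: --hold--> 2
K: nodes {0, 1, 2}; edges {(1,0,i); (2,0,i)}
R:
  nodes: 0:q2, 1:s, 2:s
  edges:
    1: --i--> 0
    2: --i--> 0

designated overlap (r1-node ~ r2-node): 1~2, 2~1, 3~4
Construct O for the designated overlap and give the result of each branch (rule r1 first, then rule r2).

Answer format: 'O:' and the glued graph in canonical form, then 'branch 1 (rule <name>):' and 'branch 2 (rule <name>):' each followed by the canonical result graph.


O:
nodes: 0:q1, 1:s, 2:s, 3:dot, 4:q2, 5:dot
edges: (0,2,o); (1,0,i); (1,4,i); (2,4,i); (3,1,hold); (5,2,hold)
branch 1 (rule r1):
nodes: 0:q1, 1:s, 2:s, 4:q2, 5:dot, 6:dot
edges: (0,2,o); (1,0,i); (1,4,i); (2,4,i); (5,2,hold); (6,2,hold)
branch 2 (rule r2):
nodes: 0:q1, 1:s, 2:s, 4:q2
edges: (0,2,o); (1,0,i); (1,4,i); (2,4,i)


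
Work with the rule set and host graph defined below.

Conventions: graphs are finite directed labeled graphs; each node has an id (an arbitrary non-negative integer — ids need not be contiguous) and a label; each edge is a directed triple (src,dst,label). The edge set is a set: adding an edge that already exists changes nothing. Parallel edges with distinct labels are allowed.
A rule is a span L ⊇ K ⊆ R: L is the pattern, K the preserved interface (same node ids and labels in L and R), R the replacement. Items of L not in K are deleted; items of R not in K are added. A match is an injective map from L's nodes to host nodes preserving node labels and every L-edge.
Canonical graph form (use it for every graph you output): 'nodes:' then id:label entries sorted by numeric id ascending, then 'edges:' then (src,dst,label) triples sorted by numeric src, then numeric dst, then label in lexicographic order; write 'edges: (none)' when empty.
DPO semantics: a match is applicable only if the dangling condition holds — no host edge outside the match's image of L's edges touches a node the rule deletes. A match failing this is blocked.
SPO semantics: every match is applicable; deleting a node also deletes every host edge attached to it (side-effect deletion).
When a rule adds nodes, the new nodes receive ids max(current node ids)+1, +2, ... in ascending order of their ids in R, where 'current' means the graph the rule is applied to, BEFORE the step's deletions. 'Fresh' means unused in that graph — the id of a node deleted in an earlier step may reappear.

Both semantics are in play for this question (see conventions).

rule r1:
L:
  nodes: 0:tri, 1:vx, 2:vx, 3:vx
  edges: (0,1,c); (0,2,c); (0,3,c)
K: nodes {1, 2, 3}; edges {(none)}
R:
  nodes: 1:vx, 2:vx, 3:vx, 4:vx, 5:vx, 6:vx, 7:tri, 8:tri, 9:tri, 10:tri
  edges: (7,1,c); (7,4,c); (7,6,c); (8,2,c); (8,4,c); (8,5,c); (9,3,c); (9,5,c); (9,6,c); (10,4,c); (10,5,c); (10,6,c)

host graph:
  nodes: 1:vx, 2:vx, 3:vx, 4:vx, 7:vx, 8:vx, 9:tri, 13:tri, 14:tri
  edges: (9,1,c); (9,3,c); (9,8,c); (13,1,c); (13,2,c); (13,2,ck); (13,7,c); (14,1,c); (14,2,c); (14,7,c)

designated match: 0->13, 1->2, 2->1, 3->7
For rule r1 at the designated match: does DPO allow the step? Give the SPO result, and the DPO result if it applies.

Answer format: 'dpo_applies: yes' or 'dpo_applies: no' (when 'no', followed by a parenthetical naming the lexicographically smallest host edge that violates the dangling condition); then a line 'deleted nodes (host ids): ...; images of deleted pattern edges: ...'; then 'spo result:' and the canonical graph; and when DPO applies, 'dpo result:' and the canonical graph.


dpo_applies: no
(the rule deletes node 13, which keeps host edge (13,2,ck) outside the match image — the dangling condition fails, DPO blocks; SPO proceeds and side-deletes such edges)
deleted nodes (host ids): 13; images of deleted pattern edges: (13,1,c); (13,2,c); (13,7,c)
spo result:
nodes: 1:vx, 2:vx, 3:vx, 4:vx, 7:vx, 8:vx, 9:tri, 14:tri, 15:vx, 16:vx, 17:vx, 18:tri, 19:tri, 20:tri, 21:tri
edges: (9,1,c); (9,3,c); (9,8,c); (14,1,c); (14,2,c); (14,7,c); (18,2,c); (18,15,c); (18,17,c); (19,1,c); (19,15,c); (19,16,c); (20,7,c); (20,16,c); (20,17,c); (21,15,c); (21,16,c); (21,17,c)


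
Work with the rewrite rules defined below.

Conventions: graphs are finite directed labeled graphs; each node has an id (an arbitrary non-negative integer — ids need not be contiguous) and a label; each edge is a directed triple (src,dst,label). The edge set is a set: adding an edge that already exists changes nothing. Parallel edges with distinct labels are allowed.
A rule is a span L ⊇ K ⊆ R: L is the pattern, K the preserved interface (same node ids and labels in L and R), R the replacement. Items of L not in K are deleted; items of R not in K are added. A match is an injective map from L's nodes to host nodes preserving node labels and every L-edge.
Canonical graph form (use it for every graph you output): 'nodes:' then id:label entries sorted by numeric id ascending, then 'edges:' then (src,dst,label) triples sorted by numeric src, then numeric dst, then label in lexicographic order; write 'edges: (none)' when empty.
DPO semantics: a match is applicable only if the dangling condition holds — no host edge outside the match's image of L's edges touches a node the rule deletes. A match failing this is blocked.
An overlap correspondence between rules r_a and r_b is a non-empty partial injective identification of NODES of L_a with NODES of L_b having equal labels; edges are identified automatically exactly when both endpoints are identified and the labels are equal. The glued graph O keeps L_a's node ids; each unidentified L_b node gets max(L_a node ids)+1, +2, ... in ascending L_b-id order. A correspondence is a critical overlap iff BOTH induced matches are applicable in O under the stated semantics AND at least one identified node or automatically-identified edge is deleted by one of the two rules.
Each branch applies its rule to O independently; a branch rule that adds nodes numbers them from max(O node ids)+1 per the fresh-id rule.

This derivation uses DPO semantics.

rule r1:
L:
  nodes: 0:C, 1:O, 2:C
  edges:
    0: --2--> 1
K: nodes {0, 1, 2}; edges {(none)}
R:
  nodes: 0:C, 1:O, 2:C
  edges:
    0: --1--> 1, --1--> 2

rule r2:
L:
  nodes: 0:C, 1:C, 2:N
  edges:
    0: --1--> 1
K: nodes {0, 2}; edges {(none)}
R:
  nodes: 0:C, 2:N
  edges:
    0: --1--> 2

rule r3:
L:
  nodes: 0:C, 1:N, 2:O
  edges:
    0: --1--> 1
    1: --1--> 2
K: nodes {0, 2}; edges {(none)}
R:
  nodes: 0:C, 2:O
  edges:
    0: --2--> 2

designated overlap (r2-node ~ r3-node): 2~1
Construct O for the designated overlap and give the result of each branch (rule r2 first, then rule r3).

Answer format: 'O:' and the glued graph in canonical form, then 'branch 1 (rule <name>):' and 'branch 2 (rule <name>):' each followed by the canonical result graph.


O:
nodes: 0:C, 1:C, 2:N, 3:C, 4:O
edges: (0,1,1); (2,4,1); (3,2,1)
branch 1 (rule r2):
nodes: 0:C, 2:N, 3:C, 4:O
edges: (0,2,1); (2,4,1); (3,2,1)
branch 2 (rule r3):
nodes: 0:C, 1:C, 3:C, 4:O
edges: (0,1,1); (3,4,2)


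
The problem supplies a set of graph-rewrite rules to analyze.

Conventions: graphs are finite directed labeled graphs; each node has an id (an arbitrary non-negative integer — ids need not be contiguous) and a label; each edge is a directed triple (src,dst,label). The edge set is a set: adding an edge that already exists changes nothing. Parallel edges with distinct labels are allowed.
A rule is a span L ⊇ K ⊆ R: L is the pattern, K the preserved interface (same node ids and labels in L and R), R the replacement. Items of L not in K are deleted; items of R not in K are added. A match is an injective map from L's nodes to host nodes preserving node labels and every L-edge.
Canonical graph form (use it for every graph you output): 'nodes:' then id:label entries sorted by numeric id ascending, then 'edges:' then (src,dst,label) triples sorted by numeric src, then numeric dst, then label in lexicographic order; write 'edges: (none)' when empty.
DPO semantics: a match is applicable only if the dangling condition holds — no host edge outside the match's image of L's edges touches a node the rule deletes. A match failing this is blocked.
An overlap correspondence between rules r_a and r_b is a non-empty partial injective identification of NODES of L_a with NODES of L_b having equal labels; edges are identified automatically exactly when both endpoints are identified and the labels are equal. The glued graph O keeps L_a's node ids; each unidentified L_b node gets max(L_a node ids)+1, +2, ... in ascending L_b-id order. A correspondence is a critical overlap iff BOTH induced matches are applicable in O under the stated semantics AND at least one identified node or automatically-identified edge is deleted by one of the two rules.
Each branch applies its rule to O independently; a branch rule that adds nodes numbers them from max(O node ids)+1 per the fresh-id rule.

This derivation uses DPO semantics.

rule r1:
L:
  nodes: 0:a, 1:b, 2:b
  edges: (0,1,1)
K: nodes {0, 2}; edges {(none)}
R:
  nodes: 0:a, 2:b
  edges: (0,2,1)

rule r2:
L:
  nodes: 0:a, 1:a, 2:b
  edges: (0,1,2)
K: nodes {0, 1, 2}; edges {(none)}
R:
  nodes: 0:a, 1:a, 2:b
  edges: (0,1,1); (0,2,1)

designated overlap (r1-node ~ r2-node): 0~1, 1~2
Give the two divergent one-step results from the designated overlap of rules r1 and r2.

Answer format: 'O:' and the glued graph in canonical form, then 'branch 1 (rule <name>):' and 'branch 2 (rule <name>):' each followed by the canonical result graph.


O:
nodes: 0:a, 1:b, 2:b, 3:a
edges: (0,1,1); (3,0,2)
branch 1 (rule r1):
nodes: 0:a, 2:b, 3:a
edges: (0,2,1); (3,0,2)
branch 2 (rule r2):
nodes: 0:a, 1:b, 2:b, 3:a
edges: (0,1,1); (3,0,1); (3,1,1)


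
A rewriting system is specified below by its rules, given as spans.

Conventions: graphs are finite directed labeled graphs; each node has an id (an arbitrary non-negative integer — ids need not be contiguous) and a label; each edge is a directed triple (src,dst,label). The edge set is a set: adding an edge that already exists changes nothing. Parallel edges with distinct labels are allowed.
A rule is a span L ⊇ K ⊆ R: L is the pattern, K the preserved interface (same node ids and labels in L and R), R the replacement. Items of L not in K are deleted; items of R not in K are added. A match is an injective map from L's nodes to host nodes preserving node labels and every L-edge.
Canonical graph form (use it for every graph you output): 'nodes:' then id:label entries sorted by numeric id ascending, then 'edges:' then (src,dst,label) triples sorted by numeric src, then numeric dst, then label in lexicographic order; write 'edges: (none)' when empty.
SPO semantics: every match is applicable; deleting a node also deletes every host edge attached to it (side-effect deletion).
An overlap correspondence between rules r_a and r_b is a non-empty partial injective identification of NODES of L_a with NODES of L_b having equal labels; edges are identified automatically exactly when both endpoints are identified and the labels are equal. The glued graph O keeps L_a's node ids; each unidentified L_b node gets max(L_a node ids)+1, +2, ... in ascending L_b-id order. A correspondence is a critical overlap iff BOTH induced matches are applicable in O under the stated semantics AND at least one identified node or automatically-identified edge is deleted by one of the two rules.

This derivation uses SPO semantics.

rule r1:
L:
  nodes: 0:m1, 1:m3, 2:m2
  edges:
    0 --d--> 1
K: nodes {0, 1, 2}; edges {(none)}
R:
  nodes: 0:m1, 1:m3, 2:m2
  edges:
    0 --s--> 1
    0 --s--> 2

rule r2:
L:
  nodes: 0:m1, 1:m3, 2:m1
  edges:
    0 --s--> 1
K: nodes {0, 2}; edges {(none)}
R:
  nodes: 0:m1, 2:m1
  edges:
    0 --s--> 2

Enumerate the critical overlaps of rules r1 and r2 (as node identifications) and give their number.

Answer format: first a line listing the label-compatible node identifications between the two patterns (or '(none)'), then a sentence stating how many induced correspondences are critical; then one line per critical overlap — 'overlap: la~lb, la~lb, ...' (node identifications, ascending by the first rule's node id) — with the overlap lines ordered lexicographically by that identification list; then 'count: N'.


label-compatible node identifications between L(r1) and L(r2): 0~0, 0~2, 1~1
3 of the induced correspondences are critical overlaps of r1 and r2.
overlap: 0~0, 1~1
overlap: 0~2, 1~1
overlap: 1~1
count: 3


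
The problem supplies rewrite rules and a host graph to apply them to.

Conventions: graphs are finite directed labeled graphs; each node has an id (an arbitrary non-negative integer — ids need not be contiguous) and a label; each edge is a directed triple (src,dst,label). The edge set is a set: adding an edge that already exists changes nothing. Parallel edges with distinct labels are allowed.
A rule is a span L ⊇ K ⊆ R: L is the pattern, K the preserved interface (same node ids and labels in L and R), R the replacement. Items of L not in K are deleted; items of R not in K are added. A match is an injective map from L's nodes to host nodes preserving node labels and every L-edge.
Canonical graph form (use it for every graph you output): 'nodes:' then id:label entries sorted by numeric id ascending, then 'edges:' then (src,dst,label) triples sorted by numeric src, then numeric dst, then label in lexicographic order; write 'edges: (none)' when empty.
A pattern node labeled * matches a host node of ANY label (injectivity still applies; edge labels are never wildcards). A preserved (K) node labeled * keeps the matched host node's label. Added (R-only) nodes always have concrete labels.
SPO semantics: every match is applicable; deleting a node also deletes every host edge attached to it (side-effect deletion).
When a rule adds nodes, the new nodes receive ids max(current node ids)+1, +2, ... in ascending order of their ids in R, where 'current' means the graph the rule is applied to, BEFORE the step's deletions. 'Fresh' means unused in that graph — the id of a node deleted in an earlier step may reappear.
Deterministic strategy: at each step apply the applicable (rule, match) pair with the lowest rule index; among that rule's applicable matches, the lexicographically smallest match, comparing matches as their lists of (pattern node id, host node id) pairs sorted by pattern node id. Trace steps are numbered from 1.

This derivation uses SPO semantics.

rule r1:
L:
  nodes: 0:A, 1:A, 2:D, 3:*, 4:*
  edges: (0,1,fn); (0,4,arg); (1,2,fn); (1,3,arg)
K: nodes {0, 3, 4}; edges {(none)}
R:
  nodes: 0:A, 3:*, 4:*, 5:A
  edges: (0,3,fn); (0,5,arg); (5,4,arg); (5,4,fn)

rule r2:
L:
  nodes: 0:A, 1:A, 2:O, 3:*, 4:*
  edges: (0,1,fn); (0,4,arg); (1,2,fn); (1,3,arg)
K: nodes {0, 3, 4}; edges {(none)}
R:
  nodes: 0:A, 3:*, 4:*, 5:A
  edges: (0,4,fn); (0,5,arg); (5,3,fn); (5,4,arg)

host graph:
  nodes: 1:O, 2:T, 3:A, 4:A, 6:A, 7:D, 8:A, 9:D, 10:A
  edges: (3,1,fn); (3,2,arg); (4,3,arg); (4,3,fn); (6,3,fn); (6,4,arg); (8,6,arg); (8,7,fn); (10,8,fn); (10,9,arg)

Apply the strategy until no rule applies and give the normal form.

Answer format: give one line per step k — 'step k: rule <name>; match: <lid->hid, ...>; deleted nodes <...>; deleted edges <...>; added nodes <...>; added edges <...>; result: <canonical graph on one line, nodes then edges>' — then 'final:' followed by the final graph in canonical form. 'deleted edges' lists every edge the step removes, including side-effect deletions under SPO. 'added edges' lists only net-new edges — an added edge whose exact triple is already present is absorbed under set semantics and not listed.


step 1: rule r1; match: 0->10, 1->8, 2->7, 3->6, 4->9; deleted nodes 7, 8; deleted edges (8,6,arg); (8,7,fn); (10,8,fn); (10,9,arg); added nodes 11; added edges (10,6,fn); (10,11,arg); (11,9,arg); (11,9,fn); result: nodes: 1:O, 2:T, 3:A, 4:A, 6:A, 9:D, 10:A, 11:A edges: (3,1,fn); (3,2,arg); (4,3,arg); (4,3,fn); (6,3,fn); (6,4,arg); (10,6,fn); (10,11,arg); (11,9,arg); (11,9,fn)
step 2: rule r2; match: 0->6, 1->3, 2->1, 3->2, 4->4; deleted nodes 1, 3; deleted edges (3,1,fn); (3,2,arg); (4,3,arg); (4,3,fn); (6,3,fn); (6,4,arg); added nodes 12; added edges (6,4,fn); (6,12,arg); (12,2,fn); (12,4,arg); result: nodes: 2:T, 4:A, 6:A, 9:D, 10:A, 11:A, 12:A edges: (6,4,fn); (6,12,arg); (10,6,fn); (10,11,arg); (11,9,arg); (11,9,fn); (12,2,fn); (12,4,arg)
final:
nodes: 2:T, 4:A, 6:A, 9:D, 10:A, 11:A, 12:A
edges: (6,4,fn); (6,12,arg); (10,6,fn); (10,11,arg); (11,9,arg); (11,9,fn); (12,2,fn); (12,4,arg)


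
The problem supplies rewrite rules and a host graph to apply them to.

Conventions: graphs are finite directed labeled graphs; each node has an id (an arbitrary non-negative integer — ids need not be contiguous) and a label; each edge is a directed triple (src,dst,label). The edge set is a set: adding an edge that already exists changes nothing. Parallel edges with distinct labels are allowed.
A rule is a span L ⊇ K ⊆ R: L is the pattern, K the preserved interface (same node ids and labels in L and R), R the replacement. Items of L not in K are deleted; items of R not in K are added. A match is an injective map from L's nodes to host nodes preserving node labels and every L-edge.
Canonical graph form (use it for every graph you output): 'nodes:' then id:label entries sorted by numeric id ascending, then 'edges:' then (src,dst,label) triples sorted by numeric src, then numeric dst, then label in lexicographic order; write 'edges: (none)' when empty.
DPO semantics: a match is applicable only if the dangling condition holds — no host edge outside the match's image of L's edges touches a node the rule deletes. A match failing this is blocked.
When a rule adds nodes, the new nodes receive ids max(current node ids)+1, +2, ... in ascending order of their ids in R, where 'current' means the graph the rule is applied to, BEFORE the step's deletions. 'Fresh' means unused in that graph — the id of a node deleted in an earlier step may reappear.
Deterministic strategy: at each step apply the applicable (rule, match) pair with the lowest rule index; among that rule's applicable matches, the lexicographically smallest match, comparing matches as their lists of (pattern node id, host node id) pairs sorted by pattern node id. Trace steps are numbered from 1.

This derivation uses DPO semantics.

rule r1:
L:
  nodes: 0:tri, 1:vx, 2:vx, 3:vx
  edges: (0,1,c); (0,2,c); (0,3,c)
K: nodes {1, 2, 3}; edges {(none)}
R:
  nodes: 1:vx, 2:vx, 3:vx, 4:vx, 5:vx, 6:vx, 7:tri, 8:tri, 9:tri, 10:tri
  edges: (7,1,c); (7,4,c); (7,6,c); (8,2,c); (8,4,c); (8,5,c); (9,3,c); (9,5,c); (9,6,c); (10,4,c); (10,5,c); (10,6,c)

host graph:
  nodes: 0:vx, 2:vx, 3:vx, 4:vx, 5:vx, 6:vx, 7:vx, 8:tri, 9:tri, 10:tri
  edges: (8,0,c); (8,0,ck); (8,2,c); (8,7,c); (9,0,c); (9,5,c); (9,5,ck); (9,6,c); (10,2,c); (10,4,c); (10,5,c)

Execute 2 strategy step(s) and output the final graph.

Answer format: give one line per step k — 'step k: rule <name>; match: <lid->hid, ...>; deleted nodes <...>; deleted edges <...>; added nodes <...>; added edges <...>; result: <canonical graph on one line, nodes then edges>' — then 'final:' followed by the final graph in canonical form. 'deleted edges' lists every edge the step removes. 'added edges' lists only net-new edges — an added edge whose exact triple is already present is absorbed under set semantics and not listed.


step 1: rule r1; match: 0->10, 1->2, 2->4, 3->5; deleted nodes 10; deleted edges (10,2,c); (10,4,c); (10,5,c); added nodes 11, 12, 13, 14, 15, 16, 17; added edges (14,2,c); (14,11,c); (14,13,c); (15,4,c); (15,11,c); (15,12,c); (16,5,c); (16,12,c); (16,13,c); (17,11,c); (17,12,c); (17,13,c); result: nodes: 0:vx, 2:vx, 3:vx, 4:vx, 5:vx, 6:vx, 7:vx, 8:tri, 9:tri, 11:vx, 12:vx, 13:vx, 14:tri, 15:tri, 16:tri, 17:tri edges: (8,0,c); (8,0,ck); (8,2,c); (8,7,c); (9,0,c); (9,5,c); (9,5,ck); (9,6,c); (14,2,c); (14,11,c); (14,13,c); (15,4,c); (15,11,c); (15,12,c); (16,5,c); (16,12,c); (16,13,c); (17,11,c); (17,12,c); (17,13,c)
step 2: rule r1; match: 0->14, 1->2, 2->11, 3->13; deleted nodes 14; deleted edges (14,2,c); (14,11,c); (14,13,c); added nodes 18, 19, 20, 21, 22, 23, 24; added edges (21,2,c); (21,18,c); (21,20,c); (22,11,c); (22,18,c); (22,19,c); (23,13,c); (23,19,c); (23,20,c); (24,18,c); (24,19,c); (24,20,c); result: nodes: 0:vx, 2:vx, 3:vx, 4:vx, 5:vx, 6:vx, 7:vx, 8:tri, 9:tri, 11:vx, 12:vx, 13:vx, 15:tri, 16:tri, 17:tri, 18:vx, 19:vx, 20:vx, 21:tri, 22:tri, 23:tri, 24:tri edges: (8,0,c); (8,0,ck); (8,2,c); (8,7,c); (9,0,c); (9,5,c); (9,5,ck); (9,6,c); (15,4,c); (15,11,c); (15,12,c); (16,5,c); (16,12,c); (16,13,c); (17,11,c); (17,12,c); (17,13,c); (21,2,c); (21,18,c); (21,20,c); (22,11,c); (22,18,c); (22,19,c); (23,13,c); (23,19,c); (23,20,c); (24,18,c); (24,19,c); (24,20,c)
final:
nodes: 0:vx, 2:vx, 3:vx, 4:vx, 5:vx, 6:vx, 7:vx, 8:tri, 9:tri, 11:vx, 12:vx, 13:vx, 15:tri, 16:tri, 17:tri, 18:vx, 19:vx, 20:vx, 21:tri, 22:tri, 23:tri, 24:tri
edges: (8,0,c); (8,0,ck); (8,2,c); (8,7,c); (9,0,c); (9,5,c); (9,5,ck); (9,6,c); (15,4,c); (15,11,c); (15,12,c); (16,5,c); (16,12,c); (16,13,c); (17,11,c); (17,12,c); (17,13,c); (21,2,c); (21,18,c); (21,20,c); (22,11,c); (22,18,c); (22,19,c); (23,13,c); (23,19,c); (23,20,c); (24,18,c); (24,19,c); (24,20,c)
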